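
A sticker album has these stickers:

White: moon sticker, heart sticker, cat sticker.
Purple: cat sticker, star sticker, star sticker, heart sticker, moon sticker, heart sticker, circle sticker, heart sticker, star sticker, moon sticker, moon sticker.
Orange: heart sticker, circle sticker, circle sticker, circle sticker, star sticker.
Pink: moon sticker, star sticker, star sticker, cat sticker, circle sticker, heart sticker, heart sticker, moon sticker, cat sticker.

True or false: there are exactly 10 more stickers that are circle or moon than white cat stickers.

True

|stickers that are circle or moon| = 11.
|white cat stickers| = 1.
The claim requires 11 − 1 (= 10) to equal 10, which holds.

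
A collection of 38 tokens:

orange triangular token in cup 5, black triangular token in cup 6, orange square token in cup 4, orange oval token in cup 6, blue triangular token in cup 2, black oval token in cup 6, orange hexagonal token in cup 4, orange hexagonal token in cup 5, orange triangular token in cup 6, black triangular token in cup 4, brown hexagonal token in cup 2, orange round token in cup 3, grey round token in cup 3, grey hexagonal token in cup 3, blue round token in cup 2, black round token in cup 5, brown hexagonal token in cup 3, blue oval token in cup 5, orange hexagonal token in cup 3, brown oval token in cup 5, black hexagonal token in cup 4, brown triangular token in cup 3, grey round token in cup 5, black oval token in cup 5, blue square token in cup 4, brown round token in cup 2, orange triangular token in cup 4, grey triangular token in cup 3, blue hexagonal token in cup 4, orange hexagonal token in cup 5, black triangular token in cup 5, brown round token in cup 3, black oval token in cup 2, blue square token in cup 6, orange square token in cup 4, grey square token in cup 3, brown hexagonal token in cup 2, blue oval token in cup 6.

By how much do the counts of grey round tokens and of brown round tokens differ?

0

grey round tokens: 2. brown round tokens: 2.
|2 − 2| = 2 − 2 = 0.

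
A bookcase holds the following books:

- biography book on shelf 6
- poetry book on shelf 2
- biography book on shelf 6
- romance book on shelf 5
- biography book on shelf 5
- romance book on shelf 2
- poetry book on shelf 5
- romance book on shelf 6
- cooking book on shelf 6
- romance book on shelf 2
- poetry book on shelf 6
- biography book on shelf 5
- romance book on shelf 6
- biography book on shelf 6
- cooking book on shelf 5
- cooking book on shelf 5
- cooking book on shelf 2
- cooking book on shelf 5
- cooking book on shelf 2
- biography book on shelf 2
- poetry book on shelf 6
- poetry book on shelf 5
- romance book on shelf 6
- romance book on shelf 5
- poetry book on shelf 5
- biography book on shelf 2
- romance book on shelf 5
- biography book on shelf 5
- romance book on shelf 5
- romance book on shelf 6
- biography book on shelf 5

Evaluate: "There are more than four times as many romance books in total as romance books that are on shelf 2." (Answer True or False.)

True

romance books: 10.
romance books on shelf 2: 2.
The claim requires 10 > 4 × 2 = 8, which holds.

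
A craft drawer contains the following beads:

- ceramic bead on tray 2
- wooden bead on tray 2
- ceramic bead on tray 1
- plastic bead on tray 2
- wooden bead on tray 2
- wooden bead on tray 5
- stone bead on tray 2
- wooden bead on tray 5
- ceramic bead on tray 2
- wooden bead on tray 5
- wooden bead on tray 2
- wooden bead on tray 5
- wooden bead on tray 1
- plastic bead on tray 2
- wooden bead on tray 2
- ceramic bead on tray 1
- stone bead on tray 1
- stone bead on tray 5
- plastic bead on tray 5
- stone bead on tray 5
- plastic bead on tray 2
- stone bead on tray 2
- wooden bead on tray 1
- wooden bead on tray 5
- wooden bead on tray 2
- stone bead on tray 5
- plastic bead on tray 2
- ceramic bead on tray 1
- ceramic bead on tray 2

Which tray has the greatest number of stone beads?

Counts by tray (restricted to stone beads): tray 5→3, tray 2→2, tray 1→1.
The maximum is 3, held uniquely by tray 5.

tray 5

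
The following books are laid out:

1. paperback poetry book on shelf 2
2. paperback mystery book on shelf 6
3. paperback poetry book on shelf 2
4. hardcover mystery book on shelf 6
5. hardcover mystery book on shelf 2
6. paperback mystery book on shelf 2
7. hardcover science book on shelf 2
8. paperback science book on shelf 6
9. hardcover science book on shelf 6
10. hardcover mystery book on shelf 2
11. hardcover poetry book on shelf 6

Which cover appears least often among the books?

Counts by cover: hardcover 6, paperback 5.
The minimum is 5, held uniquely by paperback.

paperback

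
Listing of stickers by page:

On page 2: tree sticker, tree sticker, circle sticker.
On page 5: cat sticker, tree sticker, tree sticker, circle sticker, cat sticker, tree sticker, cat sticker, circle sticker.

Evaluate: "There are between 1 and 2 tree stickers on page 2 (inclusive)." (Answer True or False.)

True

There are 2 tree stickers on page 2.
The claim requires 1 ≤ 2 ≤ 2, which holds.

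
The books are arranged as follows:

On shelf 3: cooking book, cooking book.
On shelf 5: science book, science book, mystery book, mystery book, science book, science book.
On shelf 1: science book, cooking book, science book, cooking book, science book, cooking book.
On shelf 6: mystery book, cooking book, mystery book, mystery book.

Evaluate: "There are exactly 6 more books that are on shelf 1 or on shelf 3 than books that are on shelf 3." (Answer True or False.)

True

There are 8 books on shelf 1 or on shelf 3.
There are 2 books on shelf 3.
The claim requires 8 − 2 (= 6) to equal 6, which holds.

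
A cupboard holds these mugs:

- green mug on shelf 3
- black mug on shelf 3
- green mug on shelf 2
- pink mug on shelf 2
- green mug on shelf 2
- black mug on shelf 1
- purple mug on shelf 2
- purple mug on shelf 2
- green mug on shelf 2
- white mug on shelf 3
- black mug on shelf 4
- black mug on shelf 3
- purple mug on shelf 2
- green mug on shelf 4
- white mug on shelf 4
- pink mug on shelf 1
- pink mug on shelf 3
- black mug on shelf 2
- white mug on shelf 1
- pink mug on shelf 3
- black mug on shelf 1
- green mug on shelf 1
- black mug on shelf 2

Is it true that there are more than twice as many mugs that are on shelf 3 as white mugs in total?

|mugs on shelf 3| = 6.
|white mugs| = 3.
The claim requires 6 > 2 × 3 = 6, which does not hold.

False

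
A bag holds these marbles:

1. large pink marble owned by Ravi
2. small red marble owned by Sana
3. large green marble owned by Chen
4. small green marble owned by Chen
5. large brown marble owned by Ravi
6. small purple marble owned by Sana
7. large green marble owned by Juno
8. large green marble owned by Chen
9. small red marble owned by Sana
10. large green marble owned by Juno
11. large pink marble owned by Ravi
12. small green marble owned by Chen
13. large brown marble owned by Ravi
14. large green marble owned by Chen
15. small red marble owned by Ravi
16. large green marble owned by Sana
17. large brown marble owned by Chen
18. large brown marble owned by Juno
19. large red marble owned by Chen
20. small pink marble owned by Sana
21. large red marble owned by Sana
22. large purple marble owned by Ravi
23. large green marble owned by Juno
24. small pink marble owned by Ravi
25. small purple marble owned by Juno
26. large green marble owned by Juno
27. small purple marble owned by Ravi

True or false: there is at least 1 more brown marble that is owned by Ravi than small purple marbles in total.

False

Count of brown marbles owned by Ravi: 2.
There are 3 small purple marbles.
The claim requires 2 − 3 = -1 ≥ 1, which does not hold.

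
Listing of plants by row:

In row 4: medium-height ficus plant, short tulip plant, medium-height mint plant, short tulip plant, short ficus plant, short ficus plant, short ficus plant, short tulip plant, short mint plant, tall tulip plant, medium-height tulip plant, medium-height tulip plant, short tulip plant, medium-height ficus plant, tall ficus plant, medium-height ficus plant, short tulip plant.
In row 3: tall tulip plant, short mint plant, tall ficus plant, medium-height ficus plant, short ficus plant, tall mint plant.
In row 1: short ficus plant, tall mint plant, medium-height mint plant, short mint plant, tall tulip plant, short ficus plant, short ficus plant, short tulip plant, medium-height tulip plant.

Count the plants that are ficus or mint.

ficus: 13; mint: 7; together 13 + 7 = 20.

20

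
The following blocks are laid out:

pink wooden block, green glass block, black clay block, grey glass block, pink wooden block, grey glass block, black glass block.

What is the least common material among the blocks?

Counts by material: glass 4, wooden 2, clay 1.
The minimum is 1, held uniquely by clay.

clay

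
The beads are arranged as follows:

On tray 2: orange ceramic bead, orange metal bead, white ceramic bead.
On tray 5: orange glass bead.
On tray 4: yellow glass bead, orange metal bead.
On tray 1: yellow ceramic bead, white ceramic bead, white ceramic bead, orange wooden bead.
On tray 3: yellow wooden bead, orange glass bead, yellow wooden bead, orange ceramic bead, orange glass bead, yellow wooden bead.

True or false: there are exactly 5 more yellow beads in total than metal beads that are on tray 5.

True

|yellow beads| = 5.
|metal beads on tray 5| = 0.
The claim requires 5 − 0 (= 5) to equal 5, which holds.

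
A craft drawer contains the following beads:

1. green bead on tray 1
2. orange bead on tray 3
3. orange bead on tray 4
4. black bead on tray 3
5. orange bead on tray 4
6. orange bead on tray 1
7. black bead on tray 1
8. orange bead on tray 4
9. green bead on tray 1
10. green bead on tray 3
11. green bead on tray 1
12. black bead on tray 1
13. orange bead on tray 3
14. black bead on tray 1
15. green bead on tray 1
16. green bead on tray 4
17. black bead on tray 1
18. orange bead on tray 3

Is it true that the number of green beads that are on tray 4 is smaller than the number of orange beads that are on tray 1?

There is 1 green bead on tray 4.
There is 1 orange bead on tray 1.
The claim requires 1 < 1, which does not hold.

False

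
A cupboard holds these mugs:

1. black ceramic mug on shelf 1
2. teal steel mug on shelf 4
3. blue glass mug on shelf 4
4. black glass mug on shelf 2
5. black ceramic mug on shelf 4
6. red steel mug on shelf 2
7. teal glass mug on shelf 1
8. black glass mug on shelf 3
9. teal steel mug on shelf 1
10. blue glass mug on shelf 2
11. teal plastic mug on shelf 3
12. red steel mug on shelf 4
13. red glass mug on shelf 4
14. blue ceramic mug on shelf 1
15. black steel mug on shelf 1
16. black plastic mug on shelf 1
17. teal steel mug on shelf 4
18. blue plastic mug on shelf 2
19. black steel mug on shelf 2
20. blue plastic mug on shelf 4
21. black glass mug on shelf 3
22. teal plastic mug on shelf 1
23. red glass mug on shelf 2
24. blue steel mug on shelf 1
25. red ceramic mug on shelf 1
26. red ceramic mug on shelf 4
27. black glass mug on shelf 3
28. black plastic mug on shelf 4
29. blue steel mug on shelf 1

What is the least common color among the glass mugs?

Counts by color (restricted to glass mugs): black 4, red 2, blue 2, teal 1.
The minimum is 1, held uniquely by teal.

teal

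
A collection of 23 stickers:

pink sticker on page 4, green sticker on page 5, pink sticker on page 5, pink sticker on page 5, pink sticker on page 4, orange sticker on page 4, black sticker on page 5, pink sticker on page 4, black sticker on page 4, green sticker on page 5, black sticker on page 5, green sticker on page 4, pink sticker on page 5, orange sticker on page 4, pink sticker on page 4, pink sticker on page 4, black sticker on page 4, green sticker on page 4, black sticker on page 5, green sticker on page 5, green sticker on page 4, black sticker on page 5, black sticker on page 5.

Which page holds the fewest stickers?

page 5

Counts by page: page 4→12, page 5→11.
The minimum is 11, held uniquely by page 5.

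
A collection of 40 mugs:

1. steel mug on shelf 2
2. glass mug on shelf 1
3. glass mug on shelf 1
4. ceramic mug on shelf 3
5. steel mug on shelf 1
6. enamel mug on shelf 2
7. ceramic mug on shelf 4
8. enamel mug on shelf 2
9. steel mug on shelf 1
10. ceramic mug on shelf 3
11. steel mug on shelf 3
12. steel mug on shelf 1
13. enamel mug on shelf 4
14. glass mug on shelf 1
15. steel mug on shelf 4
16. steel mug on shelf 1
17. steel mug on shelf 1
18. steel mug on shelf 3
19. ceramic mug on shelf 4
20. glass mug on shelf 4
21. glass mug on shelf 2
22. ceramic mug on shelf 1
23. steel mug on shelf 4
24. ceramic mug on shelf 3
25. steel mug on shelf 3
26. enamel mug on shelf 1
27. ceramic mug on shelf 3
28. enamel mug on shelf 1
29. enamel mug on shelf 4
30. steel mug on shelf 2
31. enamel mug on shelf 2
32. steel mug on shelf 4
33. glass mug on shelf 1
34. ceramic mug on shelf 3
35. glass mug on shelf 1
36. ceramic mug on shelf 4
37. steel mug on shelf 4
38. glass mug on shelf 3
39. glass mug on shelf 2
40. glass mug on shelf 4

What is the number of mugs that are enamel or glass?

17

enamel: 7; glass: 10; together 7 + 10 = 17.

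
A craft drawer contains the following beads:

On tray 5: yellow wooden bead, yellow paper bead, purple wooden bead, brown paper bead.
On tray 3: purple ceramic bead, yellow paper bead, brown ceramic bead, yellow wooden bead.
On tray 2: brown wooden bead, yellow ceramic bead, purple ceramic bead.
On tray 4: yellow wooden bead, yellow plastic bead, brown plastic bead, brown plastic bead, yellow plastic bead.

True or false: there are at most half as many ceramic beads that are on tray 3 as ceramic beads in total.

|ceramic beads on tray 3| = 2.
|ceramic beads| = 4.
The claim requires 2 × 2 = 4 ≤ 4, which holds.

True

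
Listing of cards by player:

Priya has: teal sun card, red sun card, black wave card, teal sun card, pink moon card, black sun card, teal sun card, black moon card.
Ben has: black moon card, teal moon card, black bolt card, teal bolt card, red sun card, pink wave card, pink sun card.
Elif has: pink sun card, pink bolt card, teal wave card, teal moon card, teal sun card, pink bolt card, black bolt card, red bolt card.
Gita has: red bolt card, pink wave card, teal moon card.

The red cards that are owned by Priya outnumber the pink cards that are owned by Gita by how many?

0

red cards owned by Priya: 1.
pink cards owned by Gita: 1.
1 − 1 = 0.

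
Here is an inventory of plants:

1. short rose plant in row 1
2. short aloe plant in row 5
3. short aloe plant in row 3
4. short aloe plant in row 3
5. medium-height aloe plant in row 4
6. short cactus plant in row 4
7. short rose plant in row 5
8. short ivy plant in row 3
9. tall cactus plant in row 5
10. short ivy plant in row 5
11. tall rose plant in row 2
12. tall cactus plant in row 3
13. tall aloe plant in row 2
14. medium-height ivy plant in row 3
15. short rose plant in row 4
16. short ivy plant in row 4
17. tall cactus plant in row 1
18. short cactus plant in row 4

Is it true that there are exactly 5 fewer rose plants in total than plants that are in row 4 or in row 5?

True

rose plants: 4.
plants in row 4 or in row 5: 9.
The claim requires 9 − 4 (= 5) to equal 5, which holds.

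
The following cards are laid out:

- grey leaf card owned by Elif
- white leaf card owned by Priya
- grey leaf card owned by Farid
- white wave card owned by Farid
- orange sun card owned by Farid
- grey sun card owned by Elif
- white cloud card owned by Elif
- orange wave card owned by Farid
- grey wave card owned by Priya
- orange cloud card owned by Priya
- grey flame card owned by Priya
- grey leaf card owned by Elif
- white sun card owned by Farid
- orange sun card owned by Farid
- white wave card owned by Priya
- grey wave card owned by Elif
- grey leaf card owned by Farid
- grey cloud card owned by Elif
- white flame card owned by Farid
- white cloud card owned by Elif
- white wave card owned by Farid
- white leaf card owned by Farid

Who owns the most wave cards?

Counts by player (restricted to wave cards): Farid→3, Priya→2, Elif→1.
The maximum is 3, held uniquely by Farid.

Farid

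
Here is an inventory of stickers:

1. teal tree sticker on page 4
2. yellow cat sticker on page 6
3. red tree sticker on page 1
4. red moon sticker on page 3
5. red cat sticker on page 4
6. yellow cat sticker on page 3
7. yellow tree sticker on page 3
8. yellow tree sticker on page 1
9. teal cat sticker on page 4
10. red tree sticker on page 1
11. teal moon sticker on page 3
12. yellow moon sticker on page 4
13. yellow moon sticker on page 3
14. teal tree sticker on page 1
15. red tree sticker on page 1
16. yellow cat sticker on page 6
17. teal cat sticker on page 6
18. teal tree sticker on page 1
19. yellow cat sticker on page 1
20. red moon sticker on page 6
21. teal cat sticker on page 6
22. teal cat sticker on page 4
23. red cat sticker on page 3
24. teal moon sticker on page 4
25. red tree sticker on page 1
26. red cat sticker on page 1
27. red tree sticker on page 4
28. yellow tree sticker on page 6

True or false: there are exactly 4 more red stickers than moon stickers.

There are 10 red stickers.
There are 6 moon stickers.
The claim requires 10 − 6 (= 4) to equal 4, which holds.

True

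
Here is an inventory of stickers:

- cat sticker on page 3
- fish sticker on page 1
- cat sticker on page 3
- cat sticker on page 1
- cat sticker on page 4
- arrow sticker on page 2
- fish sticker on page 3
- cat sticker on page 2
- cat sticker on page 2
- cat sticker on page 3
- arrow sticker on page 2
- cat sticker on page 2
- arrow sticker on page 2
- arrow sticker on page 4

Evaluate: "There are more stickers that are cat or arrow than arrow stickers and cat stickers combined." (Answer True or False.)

There are 12 stickers that are cat or arrow.
arrow stickers: 4; cat stickers: 8; combined: 4 + 8 = 12.
The claim requires 12 > 12, which does not hold.

False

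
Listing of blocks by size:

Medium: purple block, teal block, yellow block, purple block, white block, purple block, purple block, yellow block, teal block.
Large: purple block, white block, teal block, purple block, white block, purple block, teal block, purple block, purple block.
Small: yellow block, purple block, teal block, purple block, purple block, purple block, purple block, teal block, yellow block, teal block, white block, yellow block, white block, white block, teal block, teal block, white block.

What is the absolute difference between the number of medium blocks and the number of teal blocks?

medium blocks: 9. teal blocks: 9.
|9 − 9| = 9 − 9 = 0.

0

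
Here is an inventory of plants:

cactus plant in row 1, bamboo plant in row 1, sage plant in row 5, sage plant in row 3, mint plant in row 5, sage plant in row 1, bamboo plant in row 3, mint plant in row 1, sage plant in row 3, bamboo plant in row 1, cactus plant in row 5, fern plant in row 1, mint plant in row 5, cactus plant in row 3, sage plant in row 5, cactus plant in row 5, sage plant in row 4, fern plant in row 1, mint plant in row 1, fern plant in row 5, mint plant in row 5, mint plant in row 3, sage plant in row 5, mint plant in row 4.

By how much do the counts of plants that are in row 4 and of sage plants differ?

5

plants in row 4: 2. sage plants: 7.
|2 − 7| = 7 − 2 = 5.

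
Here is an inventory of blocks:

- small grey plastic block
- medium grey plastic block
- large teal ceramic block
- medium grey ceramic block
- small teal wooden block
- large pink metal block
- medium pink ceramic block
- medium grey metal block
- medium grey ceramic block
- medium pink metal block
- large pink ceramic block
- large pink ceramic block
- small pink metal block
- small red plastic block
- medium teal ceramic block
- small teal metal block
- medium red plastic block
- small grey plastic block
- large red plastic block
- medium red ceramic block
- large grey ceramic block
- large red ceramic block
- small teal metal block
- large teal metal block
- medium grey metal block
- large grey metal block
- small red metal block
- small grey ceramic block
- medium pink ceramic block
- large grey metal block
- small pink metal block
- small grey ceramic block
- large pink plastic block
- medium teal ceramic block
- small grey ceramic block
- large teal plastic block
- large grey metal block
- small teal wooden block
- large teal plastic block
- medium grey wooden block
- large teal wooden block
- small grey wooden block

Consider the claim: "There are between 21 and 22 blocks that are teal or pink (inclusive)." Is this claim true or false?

False

blocks that are teal or pink: 20.
The claim requires 21 ≤ 20 ≤ 22, which does not hold.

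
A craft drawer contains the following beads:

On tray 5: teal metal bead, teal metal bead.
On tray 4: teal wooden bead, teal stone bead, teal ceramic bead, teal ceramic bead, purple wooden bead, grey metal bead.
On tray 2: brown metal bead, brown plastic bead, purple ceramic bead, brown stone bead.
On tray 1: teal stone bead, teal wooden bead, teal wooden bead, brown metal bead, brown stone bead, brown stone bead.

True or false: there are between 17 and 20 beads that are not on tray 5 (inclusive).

There are 16 beads that are not on tray 5.
The claim requires 17 ≤ 16 ≤ 20, which does not hold.

False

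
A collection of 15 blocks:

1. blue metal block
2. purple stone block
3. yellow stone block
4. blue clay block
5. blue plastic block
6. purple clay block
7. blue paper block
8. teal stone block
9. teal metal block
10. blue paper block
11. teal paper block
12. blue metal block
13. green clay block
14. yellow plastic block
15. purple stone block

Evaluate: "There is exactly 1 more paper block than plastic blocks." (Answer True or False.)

True

There are 3 paper blocks.
There are 2 plastic blocks.
The claim requires 3 − 2 (= 1) to equal 1, which holds.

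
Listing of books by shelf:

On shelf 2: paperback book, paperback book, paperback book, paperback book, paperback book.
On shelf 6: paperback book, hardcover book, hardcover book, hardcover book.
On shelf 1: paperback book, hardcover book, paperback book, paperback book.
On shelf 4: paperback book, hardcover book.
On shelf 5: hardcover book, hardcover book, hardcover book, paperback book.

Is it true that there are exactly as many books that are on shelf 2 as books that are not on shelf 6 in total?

There are 5 books on shelf 2.
There are 15 books that are not on shelf 6.
The claim requires 5 = 15, which does not hold.

False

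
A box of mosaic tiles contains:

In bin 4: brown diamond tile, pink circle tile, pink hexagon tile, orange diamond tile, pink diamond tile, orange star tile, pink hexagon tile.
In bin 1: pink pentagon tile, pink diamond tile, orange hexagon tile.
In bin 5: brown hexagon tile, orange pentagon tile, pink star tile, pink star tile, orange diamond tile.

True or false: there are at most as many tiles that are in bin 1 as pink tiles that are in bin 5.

False

tiles in bin 1: 3.
pink tiles in bin 5: 2.
The claim requires 3 ≤ 2, which does not hold.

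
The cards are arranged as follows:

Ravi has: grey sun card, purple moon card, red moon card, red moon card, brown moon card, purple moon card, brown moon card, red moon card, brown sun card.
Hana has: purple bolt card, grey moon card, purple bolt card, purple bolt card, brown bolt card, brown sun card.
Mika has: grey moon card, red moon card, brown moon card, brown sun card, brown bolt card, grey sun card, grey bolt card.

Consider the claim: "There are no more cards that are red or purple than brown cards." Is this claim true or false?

False

There are 9 cards that are red or purple.
There are 8 brown cards.
The claim requires 9 ≤ 8, which does not hold.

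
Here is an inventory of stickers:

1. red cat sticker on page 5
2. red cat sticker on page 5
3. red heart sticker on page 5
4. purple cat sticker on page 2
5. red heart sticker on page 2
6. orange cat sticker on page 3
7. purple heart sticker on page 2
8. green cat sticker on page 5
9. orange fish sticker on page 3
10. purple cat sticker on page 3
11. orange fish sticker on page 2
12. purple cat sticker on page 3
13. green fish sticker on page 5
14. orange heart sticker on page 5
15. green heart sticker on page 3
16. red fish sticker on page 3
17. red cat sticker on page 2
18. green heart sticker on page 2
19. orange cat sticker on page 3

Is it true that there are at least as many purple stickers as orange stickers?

False

|purple stickers| = 4.
|orange stickers| = 5.
The claim requires 4 ≥ 5, which does not hold.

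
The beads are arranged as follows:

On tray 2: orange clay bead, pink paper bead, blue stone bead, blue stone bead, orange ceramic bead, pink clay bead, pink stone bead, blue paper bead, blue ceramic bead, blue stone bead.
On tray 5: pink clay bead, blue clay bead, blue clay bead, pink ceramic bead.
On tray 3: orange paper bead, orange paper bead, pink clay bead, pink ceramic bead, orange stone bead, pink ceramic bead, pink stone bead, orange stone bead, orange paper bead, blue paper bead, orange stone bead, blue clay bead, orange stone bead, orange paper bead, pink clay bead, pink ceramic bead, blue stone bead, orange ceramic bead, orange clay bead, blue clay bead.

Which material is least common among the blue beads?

Counts by material (restricted to blue beads): clay 4, stone 4, paper 2, ceramic 1.
The minimum is 1, held uniquely by ceramic.

ceramic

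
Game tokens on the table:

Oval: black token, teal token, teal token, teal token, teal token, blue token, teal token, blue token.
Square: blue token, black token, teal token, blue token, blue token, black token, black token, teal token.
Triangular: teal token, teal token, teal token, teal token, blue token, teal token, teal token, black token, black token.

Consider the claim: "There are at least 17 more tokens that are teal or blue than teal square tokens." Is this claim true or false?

|tokens that are teal or blue| = 19.
|teal square tokens| = 2.
The claim requires 19 − 2 = 17 ≥ 17, which holds.

True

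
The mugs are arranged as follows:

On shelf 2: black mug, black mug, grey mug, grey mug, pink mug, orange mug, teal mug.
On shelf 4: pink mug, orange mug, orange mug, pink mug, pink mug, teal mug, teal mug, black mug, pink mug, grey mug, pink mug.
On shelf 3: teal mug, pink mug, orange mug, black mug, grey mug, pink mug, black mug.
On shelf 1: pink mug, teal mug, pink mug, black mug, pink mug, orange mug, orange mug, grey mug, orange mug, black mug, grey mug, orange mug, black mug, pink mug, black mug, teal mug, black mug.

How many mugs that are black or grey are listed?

16

black: 10; grey: 6; together 10 + 6 = 16.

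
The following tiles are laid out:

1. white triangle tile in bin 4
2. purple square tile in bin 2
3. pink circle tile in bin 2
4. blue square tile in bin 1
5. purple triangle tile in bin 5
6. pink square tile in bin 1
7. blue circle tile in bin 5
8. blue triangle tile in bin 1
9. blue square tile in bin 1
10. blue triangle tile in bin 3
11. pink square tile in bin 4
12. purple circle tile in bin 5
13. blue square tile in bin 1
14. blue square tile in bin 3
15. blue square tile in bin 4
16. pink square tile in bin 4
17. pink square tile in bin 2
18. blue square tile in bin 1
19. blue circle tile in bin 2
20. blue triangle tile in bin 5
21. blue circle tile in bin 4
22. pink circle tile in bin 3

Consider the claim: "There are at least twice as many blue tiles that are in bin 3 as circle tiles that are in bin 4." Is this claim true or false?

|blue tiles in bin 3| = 2.
|circle tiles in bin 4| = 1.
The claim requires 2 ≥ 2 × 1 = 2, which holds.

True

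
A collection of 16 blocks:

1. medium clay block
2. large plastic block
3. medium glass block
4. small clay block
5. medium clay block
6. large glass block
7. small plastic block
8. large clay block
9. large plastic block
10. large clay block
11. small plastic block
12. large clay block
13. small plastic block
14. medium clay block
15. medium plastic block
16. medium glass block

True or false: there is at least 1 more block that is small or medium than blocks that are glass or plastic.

|blocks that are small or medium| = 10.
|blocks that are glass or plastic| = 9.
The claim requires 10 − 9 = 1 ≥ 1, which holds.

True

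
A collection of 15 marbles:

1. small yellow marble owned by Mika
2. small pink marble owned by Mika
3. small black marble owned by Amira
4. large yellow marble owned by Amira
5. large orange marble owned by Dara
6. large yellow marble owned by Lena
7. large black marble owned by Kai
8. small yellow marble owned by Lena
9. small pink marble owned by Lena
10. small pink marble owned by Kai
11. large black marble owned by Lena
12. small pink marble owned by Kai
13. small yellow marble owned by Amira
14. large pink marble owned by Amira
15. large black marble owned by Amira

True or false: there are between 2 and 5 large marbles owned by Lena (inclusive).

True

large marbles owned by Lena: 2.
The claim requires 2 ≤ 2 ≤ 5, which holds.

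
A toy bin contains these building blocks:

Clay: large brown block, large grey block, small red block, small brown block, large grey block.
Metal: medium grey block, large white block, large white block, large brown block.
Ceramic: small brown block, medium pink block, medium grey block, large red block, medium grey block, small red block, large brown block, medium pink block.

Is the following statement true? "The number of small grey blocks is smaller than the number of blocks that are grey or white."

True

There are 0 small grey blocks.
There are 7 blocks that are grey or white.
The claim requires 0 < 7, which holds.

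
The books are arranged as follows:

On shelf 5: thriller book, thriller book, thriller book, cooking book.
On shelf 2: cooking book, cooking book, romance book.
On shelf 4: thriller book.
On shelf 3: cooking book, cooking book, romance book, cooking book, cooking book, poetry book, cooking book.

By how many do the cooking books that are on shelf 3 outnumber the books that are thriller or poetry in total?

cooking books on shelf 3: 5.
books that are thriller or poetry: 5.
5 − 5 = 0.

0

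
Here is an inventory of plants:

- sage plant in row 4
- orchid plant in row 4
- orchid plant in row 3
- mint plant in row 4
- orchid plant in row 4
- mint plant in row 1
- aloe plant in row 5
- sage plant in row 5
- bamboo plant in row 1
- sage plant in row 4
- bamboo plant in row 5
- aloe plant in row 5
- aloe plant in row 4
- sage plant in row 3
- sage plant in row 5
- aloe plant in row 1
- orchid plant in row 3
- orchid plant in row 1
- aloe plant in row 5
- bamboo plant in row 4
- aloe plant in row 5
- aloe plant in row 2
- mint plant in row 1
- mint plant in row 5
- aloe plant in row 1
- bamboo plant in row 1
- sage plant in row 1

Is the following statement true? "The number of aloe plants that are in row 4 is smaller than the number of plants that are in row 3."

|aloe plants in row 4| = 1.
|plants in row 3| = 3.
The claim requires 1 < 3, which holds.

True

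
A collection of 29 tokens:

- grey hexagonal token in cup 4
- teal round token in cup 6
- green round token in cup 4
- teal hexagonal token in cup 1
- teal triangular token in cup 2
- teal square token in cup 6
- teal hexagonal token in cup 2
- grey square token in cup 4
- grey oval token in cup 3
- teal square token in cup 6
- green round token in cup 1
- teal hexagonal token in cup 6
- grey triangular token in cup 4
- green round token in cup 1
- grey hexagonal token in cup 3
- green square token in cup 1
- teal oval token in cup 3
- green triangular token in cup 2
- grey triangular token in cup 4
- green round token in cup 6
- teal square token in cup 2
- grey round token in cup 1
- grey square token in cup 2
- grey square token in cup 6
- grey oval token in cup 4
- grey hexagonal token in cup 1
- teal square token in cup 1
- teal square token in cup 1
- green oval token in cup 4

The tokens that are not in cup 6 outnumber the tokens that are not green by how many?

1

tokens that are not in cup 6: 23.
tokens that are not green: 22.
23 − 22 = 1.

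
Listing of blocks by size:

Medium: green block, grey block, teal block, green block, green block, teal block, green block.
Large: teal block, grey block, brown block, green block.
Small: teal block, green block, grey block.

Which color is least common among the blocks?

brown

Counts by color: green 6, teal 4, grey 3, brown 1.
The minimum is 1, held uniquely by brown.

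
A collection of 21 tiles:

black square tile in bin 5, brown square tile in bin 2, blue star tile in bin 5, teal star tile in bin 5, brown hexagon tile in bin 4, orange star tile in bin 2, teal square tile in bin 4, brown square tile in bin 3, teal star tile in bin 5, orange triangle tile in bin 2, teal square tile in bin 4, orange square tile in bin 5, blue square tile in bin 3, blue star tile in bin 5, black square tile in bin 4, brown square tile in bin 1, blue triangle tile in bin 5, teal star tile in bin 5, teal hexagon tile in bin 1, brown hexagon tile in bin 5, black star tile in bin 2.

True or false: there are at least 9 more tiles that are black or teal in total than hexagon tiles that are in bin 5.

|tiles that are black or teal| = 9.
|hexagon tiles in bin 5| = 1.
The claim requires 9 − 1 = 8 ≥ 9, which does not hold.

False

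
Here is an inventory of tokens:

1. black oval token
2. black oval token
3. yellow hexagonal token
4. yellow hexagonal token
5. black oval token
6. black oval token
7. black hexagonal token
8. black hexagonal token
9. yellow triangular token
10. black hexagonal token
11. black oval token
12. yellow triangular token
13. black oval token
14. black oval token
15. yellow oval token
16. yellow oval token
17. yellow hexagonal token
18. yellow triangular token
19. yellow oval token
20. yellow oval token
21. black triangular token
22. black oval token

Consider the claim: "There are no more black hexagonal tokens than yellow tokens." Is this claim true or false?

There are 3 black hexagonal tokens.
There are 10 yellow tokens.
The claim requires 3 ≤ 10, which holds.

True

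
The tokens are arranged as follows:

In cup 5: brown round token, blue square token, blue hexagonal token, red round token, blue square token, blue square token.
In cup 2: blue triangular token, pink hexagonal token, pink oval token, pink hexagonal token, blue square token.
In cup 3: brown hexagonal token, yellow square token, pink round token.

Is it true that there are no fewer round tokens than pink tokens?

There are 3 round tokens.
There are 4 pink tokens.
The claim requires 3 ≥ 4, which does not hold.

False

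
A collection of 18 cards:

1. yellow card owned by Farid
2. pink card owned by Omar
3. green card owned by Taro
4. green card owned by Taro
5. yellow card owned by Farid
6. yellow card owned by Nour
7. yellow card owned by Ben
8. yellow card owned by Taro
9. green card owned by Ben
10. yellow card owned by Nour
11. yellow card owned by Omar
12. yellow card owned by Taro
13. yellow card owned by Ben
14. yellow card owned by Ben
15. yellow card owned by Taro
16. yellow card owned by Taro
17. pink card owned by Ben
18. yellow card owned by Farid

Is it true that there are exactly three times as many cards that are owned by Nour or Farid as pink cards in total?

|cards owned by Nour or Farid| = 5.
|pink cards| = 2.
The claim requires 5 = 3 × 2 = 6, which does not hold.

False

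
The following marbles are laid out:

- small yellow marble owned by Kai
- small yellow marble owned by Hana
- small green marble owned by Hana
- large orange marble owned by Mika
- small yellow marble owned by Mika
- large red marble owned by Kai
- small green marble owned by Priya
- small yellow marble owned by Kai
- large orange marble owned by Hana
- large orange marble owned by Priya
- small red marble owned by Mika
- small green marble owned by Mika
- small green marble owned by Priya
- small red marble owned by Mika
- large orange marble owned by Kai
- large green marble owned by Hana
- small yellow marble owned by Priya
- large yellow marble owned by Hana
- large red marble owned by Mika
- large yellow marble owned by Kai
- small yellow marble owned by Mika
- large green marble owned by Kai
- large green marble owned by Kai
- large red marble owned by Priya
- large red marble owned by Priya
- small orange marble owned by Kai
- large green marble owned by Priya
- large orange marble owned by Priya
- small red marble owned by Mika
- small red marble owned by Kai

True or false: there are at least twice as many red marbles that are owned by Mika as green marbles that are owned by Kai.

True

Count of red marbles owned by Mika: 4.
Count of green marbles owned by Kai: 2.
The claim requires 4 ≥ 2 × 2 = 4, which holds.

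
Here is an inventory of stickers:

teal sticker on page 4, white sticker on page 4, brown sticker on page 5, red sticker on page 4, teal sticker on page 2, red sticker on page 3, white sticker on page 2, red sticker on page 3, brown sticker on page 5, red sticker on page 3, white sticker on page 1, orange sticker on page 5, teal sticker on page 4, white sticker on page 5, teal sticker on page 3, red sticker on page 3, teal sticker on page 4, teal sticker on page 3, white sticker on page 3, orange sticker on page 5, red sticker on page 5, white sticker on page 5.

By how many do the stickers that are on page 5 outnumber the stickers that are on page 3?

0

stickers on page 5: 7.
stickers on page 3: 7.
7 − 7 = 0.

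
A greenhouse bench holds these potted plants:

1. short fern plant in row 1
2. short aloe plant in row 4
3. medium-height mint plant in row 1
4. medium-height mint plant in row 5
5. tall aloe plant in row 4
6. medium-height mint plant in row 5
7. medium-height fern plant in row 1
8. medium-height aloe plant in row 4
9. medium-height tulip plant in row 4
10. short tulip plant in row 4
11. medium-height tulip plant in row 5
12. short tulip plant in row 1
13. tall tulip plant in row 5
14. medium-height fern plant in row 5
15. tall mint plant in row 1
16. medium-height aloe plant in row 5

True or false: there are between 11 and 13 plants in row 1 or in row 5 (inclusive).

True

There are 11 plants in row 1 or in row 5.
The claim requires 11 ≤ 11 ≤ 13, which holds.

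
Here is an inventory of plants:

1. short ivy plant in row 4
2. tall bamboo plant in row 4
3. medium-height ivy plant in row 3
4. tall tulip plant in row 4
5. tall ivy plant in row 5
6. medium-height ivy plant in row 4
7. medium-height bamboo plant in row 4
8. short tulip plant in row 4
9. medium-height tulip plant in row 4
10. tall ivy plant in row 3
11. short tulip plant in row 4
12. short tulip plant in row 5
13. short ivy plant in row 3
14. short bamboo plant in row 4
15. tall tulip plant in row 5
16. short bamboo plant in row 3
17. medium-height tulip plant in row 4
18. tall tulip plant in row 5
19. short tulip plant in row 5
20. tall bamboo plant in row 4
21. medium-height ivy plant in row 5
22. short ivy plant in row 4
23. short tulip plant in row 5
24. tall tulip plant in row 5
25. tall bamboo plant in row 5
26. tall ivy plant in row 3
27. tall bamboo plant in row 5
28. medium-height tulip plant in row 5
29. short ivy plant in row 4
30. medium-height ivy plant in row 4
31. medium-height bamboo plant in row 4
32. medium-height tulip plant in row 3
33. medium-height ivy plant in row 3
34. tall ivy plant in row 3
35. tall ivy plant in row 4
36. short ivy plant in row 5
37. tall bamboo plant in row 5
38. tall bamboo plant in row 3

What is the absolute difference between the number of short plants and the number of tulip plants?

1

short plants: 12. tulip plants: 13.
|12 − 13| = 13 − 12 = 1.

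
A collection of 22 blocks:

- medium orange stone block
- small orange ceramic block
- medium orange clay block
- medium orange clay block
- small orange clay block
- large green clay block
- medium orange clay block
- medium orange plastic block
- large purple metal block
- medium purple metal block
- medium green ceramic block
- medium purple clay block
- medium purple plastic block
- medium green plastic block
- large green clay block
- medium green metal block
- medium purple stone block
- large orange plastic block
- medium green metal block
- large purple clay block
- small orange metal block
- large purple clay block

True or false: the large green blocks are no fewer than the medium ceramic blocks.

|large green blocks| = 2.
|medium ceramic blocks| = 1.
The claim requires 2 ≥ 1, which holds.

True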